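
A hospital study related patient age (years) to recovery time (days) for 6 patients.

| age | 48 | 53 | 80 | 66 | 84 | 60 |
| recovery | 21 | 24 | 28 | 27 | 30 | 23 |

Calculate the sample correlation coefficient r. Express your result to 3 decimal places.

n = 6, Σx = 391, Σy = 153, Σx² = 26525, Σy² = 3959, Σxy = 10202
nΣxy − ΣxΣy = 61212 − 59823 = 1389
nΣx² − (Σx)² = 159150 − 152881 = 6269; nΣy² − (Σy)² = 23754 − 23409 = 345
r = 1389 / √(6269 × 345) = 1389 / 1470.6478 ≈ 0.944

0.944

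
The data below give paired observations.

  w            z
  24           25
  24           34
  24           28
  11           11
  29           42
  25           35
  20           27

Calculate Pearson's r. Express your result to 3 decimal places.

n = 7, Σw = 157, Σz = 202, Σw² = 3715, Σz² = 6404, Σwz = 4842
nΣwz − ΣwΣz = 33894 − 31714 = 2180
nΣw² − (Σw)² = 26005 − 24649 = 1356; nΣz² − (Σz)² = 44828 − 40804 = 4024
r = 2180 / √(1356 × 4024) = 2180 / 2335.9247 ≈ 0.933

0.933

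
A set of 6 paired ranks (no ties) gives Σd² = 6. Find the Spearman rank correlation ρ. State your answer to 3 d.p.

0.829

ρ = 1 − 6Σd² / [n(n²−1)] = 1 − 6×6 / (6×35)
  = 1 − 36/210 = 1 − 0.1714 ≈ 0.829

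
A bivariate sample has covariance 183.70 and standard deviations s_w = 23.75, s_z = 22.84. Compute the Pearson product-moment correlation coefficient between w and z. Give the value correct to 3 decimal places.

0.339

r = Cov(w,z) / (s_w · s_z) = 183.70 / (23.75 × 22.84)
  = 183.70 / 542.4500 ≈ 0.339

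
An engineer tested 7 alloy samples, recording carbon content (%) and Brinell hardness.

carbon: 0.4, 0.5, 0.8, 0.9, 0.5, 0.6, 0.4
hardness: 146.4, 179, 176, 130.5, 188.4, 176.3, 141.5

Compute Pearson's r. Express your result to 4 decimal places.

n = 7, Σx = 4.1, Σy = 1138.1, Σx² = 2.63, Σy² = 188078.71, Σxy = 662.89
nΣxy − ΣxΣy = 4640.23 − 4666.21 = -25.98
nΣx² − (Σx)² = 18.41 − 16.81 = 1.6; nΣy² − (Σy)² = 1316550.97 − 1295271.61 = 21279.36
r = -25.98 / √(1.6 × 21279.36) = -25.98 / 184.5182 ≈ -0.1408

-0.1408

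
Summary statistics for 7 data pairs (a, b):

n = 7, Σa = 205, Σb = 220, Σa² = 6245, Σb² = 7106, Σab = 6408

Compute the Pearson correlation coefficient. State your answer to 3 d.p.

r = (nΣab − ΣaΣb) / √[(nΣa² − (Σa)²)(nΣb² − (Σb)²)]
Numerator: 7×6408 − 205×220 = -244
Denominator: √[(43715 − 42025)(49742 − 48400)] = √[1690 × 1342] = 1505.9814
r = -244 / 1505.9814 ≈ -0.162

-0.162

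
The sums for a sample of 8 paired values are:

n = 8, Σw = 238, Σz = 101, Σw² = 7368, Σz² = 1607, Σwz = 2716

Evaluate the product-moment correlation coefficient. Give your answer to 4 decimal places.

r = (nΣwz − ΣwΣz) / √[(nΣw² − (Σw)²)(nΣz² − (Σz)²)]
Numerator: 8×2716 − 238×101 = -2310
Denominator: √[(58944 − 56644)(12856 − 10201)] = √[2300 × 2655] = 2471.1333
r = -2310 / 2471.1333 ≈ -0.9348

-0.9348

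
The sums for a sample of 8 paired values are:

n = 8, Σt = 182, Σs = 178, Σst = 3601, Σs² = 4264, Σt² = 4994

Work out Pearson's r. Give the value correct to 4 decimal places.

-0.8812

r = (nΣst − ΣsΣt) / √[(nΣs² − (Σs)²)(nΣt² − (Σt)²)]
Numerator: 8×3601 − 178×182 = -3588
Denominator: √[(34112 − 31684)(39952 − 33124)] = √[2428 × 6828] = 4071.6562
r = -3588 / 4071.6562 ≈ -0.8812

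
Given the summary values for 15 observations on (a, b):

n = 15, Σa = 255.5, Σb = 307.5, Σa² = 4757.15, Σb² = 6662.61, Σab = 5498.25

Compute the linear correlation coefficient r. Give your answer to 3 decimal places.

0.683

r = (nΣab − ΣaΣb) / √[(nΣa² − (Σa)²)(nΣb² − (Σb)²)]
Numerator: 15×5498.25 − 255.5×307.5 = 3907.5
Denominator: √[(71357.25 − 65280.25)(99939.15 − 94556.25)] = √[6077 × 5382.9] = 5719.4303
r = 3907.5 / 5719.4303 ≈ 0.683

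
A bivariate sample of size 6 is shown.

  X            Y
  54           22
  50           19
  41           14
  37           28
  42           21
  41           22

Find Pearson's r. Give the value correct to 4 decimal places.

n = 6, ΣX = 265, ΣY = 126, ΣX² = 11911, ΣY² = 2750, ΣXY = 5532
nΣXY − ΣXΣY = 33192 − 33390 = -198
nΣX² − (ΣX)² = 71466 − 70225 = 1241; nΣY² − (ΣY)² = 16500 − 15876 = 624
r = -198 / √(1241 × 624) = -198 / 879.9909 ≈ -0.2250

-0.2250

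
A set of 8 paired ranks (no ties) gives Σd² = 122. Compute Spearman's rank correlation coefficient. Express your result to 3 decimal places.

ρ = 1 − 6Σd² / [n(n²−1)] = 1 − 6×122 / (8×63)
  = 1 − 732/504 = 1 − 1.4524 ≈ -0.452

-0.452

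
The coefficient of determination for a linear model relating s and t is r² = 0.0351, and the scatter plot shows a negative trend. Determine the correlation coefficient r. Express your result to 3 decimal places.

-0.187

|r| = √0.0351 = 0.187
The association is negative, so r = −0.187.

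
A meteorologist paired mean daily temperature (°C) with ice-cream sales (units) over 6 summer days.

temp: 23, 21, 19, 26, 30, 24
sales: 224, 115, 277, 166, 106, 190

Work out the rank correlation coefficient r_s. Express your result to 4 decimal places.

-0.6571

Rank temp: 3, 2, 1, 5, 6, 4
Rank sales: 5, 2, 6, 3, 1, 4
d = rank(temp) − rank(sales): -2, 0, -5, 2, 5, 0; Σd² = 58
ρ = 1 − 6Σd² / [n(n²−1)] = 1 − 6×58 / (6×35) = 1 − 348/210 ≈ -0.6571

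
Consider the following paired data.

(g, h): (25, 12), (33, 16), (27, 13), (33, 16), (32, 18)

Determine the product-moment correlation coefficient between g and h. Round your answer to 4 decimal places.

n = 5, Σg = 150, Σh = 75, Σg² = 4556, Σh² = 1149, Σgh = 2283
nΣgh − ΣgΣh = 11415 − 11250 = 165
nΣg² − (Σg)² = 22780 − 22500 = 280; nΣh² − (Σh)² = 5745 − 5625 = 120
r = 165 / √(280 × 120) = 165 / 183.3030 ≈ 0.9001

0.9001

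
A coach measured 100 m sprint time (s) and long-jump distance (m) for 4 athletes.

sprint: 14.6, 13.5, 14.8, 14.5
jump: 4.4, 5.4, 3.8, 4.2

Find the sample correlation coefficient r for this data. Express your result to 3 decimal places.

-0.971

n = 4, Σx = 57.4, Σy = 17.8, Σx² = 824.7, Σy² = 80.6, Σxy = 254.28
nΣxy − ΣxΣy = 1017.12 − 1021.72 = -4.6
nΣx² − (Σx)² = 3298.8 − 3294.76 = 4.04; nΣy² − (Σy)² = 322.4 − 316.84 = 5.56
r = -4.6 / √(4.04 × 5.56) = -4.6 / 4.7395 ≈ -0.971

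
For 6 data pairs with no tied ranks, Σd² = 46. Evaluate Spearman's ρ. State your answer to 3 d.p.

ρ = 1 − 6Σd² / [n(n²−1)] = 1 − 6×46 / (6×35)
  = 1 − 276/210 = 1 − 1.3143 ≈ -0.314

-0.314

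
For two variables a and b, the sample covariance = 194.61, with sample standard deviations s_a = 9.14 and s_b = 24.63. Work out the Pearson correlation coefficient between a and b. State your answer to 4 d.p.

0.8645

r = Cov(a,b) / (s_a · s_b) = 194.61 / (9.14 × 24.63)
  = 194.61 / 225.1182 ≈ 0.8645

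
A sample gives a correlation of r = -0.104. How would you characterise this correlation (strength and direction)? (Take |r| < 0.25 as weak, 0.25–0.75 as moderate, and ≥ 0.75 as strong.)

weak negative

r = -0.104 < 0 so the relationship is negative.
|r| = 0.104, which falls in the weak range.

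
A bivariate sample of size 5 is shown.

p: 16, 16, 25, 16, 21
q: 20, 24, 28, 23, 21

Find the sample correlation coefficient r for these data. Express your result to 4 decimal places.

n = 5, Σp = 94, Σq = 116, Σp² = 1834, Σq² = 2730, Σpq = 2213
nΣpq − ΣpΣq = 11065 − 10904 = 161
nΣp² − (Σp)² = 9170 − 8836 = 334; nΣq² − (Σq)² = 13650 − 13456 = 194
r = 161 / √(334 × 194) = 161 / 254.5506 ≈ 0.6325

0.6325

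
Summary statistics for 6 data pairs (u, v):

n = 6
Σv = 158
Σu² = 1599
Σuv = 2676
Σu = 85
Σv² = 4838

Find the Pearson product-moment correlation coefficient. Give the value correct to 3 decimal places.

r = (nΣuv − ΣuΣv) / √[(nΣu² − (Σu)²)(nΣv² − (Σv)²)]
Numerator: 6×2676 − 85×158 = 2626
Denominator: √[(9594 − 7225)(29028 − 24964)] = √[2369 × 4064] = 3102.8400
r = 2626 / 3102.8400 ≈ 0.846

0.846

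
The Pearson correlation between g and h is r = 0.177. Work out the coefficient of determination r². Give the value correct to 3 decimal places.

0.031

r² = (0.177)² = 0.031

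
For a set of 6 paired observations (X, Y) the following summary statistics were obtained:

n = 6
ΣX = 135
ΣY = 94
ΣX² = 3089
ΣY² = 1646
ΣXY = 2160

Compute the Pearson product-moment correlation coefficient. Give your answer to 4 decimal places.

r = (nΣXY − ΣXΣY) / √[(nΣX² − (ΣX)²)(nΣY² − (ΣY)²)]
Numerator: 6×2160 − 135×94 = 270
Denominator: √[(18534 − 18225)(9876 − 8836)] = √[309 × 1040] = 566.8862
r = 270 / 566.8862 ≈ 0.4763

0.4763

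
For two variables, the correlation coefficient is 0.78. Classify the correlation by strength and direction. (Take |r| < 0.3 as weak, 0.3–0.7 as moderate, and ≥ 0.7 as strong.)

strong positive

r = 0.78 > 0 so the relationship is positive.
|r| = 0.78, which falls in the strong range.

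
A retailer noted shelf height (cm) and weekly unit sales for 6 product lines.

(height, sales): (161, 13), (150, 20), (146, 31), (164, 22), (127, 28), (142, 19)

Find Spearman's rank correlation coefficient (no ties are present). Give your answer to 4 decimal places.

-0.3143

Rank height: 5, 4, 3, 6, 1, 2
Rank sales: 1, 3, 6, 4, 5, 2
d = rank(height) − rank(sales): 4, 1, -3, 2, -4, 0; Σd² = 46
ρ = 1 − 6Σd² / [n(n²−1)] = 1 − 6×46 / (6×35) = 1 − 276/210 ≈ -0.3143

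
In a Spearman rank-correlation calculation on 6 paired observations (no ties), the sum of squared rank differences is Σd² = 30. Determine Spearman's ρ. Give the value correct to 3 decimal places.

0.143

ρ = 1 − 6Σd² / [n(n²−1)] = 1 − 6×30 / (6×35)
  = 1 − 180/210 = 1 − 0.8571 ≈ 0.143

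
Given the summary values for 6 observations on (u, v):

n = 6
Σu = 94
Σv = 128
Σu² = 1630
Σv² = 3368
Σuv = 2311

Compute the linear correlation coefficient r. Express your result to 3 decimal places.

r = (nΣuv − ΣuΣv) / √[(nΣu² − (Σu)²)(nΣv² − (Σv)²)]
Numerator: 6×2311 − 94×128 = 1834
Denominator: √[(9780 − 8836)(20208 − 16384)] = √[944 × 3824] = 1899.9621
r = 1834 / 1899.9621 ≈ 0.965

0.965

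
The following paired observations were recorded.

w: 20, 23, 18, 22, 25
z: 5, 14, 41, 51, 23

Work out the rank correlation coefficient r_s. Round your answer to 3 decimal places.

-0.100

Rank w: 2, 4, 1, 3, 5
Rank z: 1, 2, 4, 5, 3
d = rank(w) − rank(z): 1, 2, -3, -2, 2; Σd² = 22
ρ = 1 − 6Σd² / [n(n²−1)] = 1 − 6×22 / (5×24) = 1 − 132/120 ≈ -0.100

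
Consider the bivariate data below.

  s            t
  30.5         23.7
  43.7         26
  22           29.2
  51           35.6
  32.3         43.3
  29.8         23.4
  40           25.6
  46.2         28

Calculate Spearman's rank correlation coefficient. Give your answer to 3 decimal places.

Rank s: 3, 6, 1, 8, 4, 2, 5, 7
Rank t: 2, 4, 6, 7, 8, 1, 3, 5
d = rank(s) − rank(t): 1, 2, -5, 1, -4, 1, 2, 2; Σd² = 56
ρ = 1 − 6Σd² / [n(n²−1)] = 1 − 6×56 / (8×63) = 1 − 336/504 ≈ 0.333

0.333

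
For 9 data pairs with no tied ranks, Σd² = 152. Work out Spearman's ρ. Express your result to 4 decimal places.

-0.2667

ρ = 1 − 6Σd² / [n(n²−1)] = 1 − 6×152 / (9×80)
  = 1 − 912/720 = 1 − 1.26667 ≈ -0.2667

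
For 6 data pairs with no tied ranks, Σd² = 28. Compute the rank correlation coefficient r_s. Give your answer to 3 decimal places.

ρ = 1 − 6Σd² / [n(n²−1)] = 1 − 6×28 / (6×35)
  = 1 − 168/210 = 1 − 0.8000 ≈ 0.200

0.200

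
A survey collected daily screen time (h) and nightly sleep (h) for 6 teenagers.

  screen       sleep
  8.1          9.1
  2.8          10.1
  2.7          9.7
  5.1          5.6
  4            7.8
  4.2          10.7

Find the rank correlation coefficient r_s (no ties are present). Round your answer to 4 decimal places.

-0.3714

Rank screen: 6, 2, 1, 5, 3, 4
Rank sleep: 3, 5, 4, 1, 2, 6
d = rank(screen) − rank(sleep): 3, -3, -3, 4, 1, -2; Σd² = 48
ρ = 1 − 6Σd² / [n(n²−1)] = 1 − 6×48 / (6×35) = 1 − 288/210 ≈ -0.3714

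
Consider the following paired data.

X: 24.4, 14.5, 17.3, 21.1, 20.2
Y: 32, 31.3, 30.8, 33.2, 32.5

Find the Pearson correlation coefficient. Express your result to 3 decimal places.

n = 5, ΣX = 97.5, ΣY = 159.8, ΣX² = 1958.15, ΣY² = 5110.82, ΣXY = 3124.51
nΣXY − ΣXΣY = 15622.55 − 15580.5 = 42.05
nΣX² − (ΣX)² = 9790.75 − 9506.25 = 284.5; nΣY² − (ΣY)² = 25554.1 − 25536.04 = 18.06
r = 42.05 / √(284.5 × 18.06) = 42.05 / 71.6803 ≈ 0.587

0.587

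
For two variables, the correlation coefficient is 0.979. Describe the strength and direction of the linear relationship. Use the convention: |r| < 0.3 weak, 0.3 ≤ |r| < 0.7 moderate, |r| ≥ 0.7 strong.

strong positive

r = 0.979 > 0 so the relationship is positive.
|r| = 0.979, which falls in the strong range.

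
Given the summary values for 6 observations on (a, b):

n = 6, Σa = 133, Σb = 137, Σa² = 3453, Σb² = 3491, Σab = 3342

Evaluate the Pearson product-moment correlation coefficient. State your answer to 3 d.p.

0.713

r = (nΣab − ΣaΣb) / √[(nΣa² − (Σa)²)(nΣb² − (Σb)²)]
Numerator: 6×3342 − 133×137 = 1831
Denominator: √[(20718 − 17689)(20946 − 18769)] = √[3029 × 2177] = 2567.9044
r = 1831 / 2567.9044 ≈ 0.713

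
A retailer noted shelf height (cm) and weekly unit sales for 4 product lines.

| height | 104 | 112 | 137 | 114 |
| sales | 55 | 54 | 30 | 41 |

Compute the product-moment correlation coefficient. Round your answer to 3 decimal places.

n = 4, Σx = 467, Σy = 180, Σx² = 55125, Σy² = 8522, Σxy = 20552
nΣxy − ΣxΣy = 82208 − 84060 = -1852
nΣx² − (Σx)² = 220500 − 218089 = 2411; nΣy² − (Σy)² = 34088 − 32400 = 1688
r = -1852 / √(2411 × 1688) = -1852 / 2017.3666 ≈ -0.918

-0.918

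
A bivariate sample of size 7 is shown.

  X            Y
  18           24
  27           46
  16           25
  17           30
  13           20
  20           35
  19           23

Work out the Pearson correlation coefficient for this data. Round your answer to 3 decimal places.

0.899

n = 7, ΣX = 130, ΣY = 203, ΣX² = 2528, ΣY² = 6371, ΣXY = 3981
nΣXY − ΣXΣY = 27867 − 26390 = 1477
nΣX² − (ΣX)² = 17696 − 16900 = 796; nΣY² − (ΣY)² = 44597 − 41209 = 3388
r = 1477 / √(796 × 3388) = 1477 / 1642.2083 ≈ 0.899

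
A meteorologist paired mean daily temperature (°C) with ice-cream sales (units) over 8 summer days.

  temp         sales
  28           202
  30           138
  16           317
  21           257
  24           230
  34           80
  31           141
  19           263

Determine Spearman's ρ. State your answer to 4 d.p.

-0.9762

Rank temp: 5, 6, 1, 3, 4, 8, 7, 2
Rank sales: 4, 2, 8, 6, 5, 1, 3, 7
d = rank(temp) − rank(sales): 1, 4, -7, -3, -1, 7, 4, -5; Σd² = 166
ρ = 1 − 6Σd² / [n(n²−1)] = 1 − 6×166 / (8×63) = 1 − 996/504 ≈ -0.9762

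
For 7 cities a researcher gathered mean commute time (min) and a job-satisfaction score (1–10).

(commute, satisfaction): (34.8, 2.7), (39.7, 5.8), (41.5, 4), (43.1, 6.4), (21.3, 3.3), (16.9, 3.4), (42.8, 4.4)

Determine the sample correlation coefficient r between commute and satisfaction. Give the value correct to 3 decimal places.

0.601

n = 7, Σx = 240.1, Σy = 30, Σx² = 8938.13, Σy² = 139.7, Σxy = 1082.13
nΣxy − ΣxΣy = 7574.91 − 7203 = 371.91
nΣx² − (Σx)² = 62566.91 − 57648.01 = 4918.9; nΣy² − (Σy)² = 977.9 − 900 = 77.9
r = 371.91 / √(4918.9 × 77.9) = 371.91 / 619.0172 ≈ 0.601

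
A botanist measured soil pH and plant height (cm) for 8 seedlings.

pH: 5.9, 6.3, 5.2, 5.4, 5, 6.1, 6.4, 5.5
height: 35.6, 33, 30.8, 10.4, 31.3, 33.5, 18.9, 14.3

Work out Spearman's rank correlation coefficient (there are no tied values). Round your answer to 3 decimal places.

0.238

Rank pH: 5, 7, 2, 3, 1, 6, 8, 4
Rank height: 8, 6, 4, 1, 5, 7, 3, 2
d = rank(pH) − rank(height): -3, 1, -2, 2, -4, -1, 5, 2; Σd² = 64
ρ = 1 − 6Σd² / [n(n²−1)] = 1 − 6×64 / (8×63) = 1 − 384/504 ≈ 0.238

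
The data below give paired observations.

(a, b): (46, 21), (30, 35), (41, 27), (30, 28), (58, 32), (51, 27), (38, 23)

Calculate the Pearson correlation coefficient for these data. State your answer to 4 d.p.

n = 7, Σa = 294, Σb = 193, Σa² = 13006, Σb² = 5461, Σab = 8070
nΣab − ΣaΣb = 56490 − 56742 = -252
nΣa² − (Σa)² = 91042 − 86436 = 4606; nΣb² − (Σb)² = 38227 − 37249 = 978
r = -252 / √(4606 × 978) = -252 / 2122.4203 ≈ -0.1187

-0.1187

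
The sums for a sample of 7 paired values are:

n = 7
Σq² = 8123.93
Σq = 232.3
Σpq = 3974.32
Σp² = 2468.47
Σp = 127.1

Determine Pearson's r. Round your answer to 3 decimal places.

-0.943

r = (nΣpq − ΣpΣq) / √[(nΣp² − (Σp)²)(nΣq² − (Σq)²)]
Numerator: 7×3974.32 − 127.1×232.3 = -1705.09
Denominator: √[(17279.29 − 16154.41)(56867.51 − 53963.29)] = √[1124.88 × 2904.22] = 1807.4565
r = -1705.09 / 1807.4565 ≈ -0.943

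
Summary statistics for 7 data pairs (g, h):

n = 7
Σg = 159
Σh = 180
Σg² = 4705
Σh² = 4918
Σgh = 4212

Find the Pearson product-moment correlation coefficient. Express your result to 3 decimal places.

0.219

r = (nΣgh − ΣgΣh) / √[(nΣg² − (Σg)²)(nΣh² − (Σh)²)]
Numerator: 7×4212 − 159×180 = 864
Denominator: √[(32935 − 25281)(34426 − 32400)] = √[7654 × 2026] = 3937.8933
r = 864 / 3937.8933 ≈ 0.219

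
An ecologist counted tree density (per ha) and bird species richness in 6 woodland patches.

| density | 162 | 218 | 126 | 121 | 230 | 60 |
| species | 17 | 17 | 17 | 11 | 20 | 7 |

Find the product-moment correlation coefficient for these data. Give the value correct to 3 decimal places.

0.870

n = 6, Σx = 917, Σy = 89, Σx² = 160785, Σy² = 1437, Σxy = 14953
nΣxy − ΣxΣy = 89718 − 81613 = 8105
nΣx² − (Σx)² = 964710 − 840889 = 123821; nΣy² − (Σy)² = 8622 − 7921 = 701
r = 8105 / √(123821 × 701) = 8105 / 9316.5724 ≈ 0.870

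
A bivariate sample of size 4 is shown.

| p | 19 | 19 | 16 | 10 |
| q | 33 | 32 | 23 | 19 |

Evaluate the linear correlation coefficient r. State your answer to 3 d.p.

n = 4, Σp = 64, Σq = 107, Σp² = 1078, Σq² = 3003, Σpq = 1793
nΣpq − ΣpΣq = 7172 − 6848 = 324
nΣp² − (Σp)² = 4312 − 4096 = 216; nΣq² − (Σq)² = 12012 − 11449 = 563
r = 324 / √(216 × 563) = 324 / 348.7234 ≈ 0.929

0.929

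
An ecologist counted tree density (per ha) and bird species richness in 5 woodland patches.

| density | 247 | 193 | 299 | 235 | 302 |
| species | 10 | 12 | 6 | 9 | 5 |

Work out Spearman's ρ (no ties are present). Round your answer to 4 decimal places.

Rank density: 3, 1, 4, 2, 5
Rank species: 4, 5, 2, 3, 1
d = rank(density) − rank(species): -1, -4, 2, -1, 4; Σd² = 38
ρ = 1 − 6Σd² / [n(n²−1)] = 1 − 6×38 / (5×24) = 1 − 228/120 ≈ -0.9000

-0.9000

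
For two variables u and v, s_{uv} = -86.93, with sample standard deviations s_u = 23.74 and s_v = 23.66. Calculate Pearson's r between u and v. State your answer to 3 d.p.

r = Cov(u,v) / (s_u · s_v) = -86.93 / (23.74 × 23.66)
  = -86.93 / 561.6884 ≈ -0.155

-0.155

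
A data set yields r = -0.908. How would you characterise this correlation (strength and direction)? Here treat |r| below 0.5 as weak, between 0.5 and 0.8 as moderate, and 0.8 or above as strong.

strong negative

r = -0.908 < 0 so the relationship is negative.
|r| = 0.908, which falls in the strong range.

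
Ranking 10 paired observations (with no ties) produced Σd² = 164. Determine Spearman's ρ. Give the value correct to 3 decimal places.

ρ = 1 − 6Σd² / [n(n²−1)] = 1 − 6×164 / (10×99)
  = 1 − 984/990 = 1 − 0.9939 ≈ 0.006

0.006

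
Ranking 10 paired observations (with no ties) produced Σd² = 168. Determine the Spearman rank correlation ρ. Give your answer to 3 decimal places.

ρ = 1 − 6Σd² / [n(n²−1)] = 1 − 6×168 / (10×99)
  = 1 − 1008/990 = 1 − 1.0182 ≈ -0.018

-0.018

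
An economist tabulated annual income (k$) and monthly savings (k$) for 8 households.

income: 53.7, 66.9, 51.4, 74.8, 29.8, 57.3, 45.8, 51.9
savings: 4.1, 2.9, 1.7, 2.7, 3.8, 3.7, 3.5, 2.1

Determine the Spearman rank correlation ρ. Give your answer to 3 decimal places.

-0.143

Rank income: 5, 7, 3, 8, 1, 6, 2, 4
Rank savings: 8, 4, 1, 3, 7, 6, 5, 2
d = rank(income) − rank(savings): -3, 3, 2, 5, -6, 0, -3, 2; Σd² = 96
ρ = 1 − 6Σd² / [n(n²−1)] = 1 − 6×96 / (8×63) = 1 − 576/504 ≈ -0.143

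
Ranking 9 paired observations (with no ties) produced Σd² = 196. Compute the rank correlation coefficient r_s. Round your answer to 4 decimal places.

ρ = 1 − 6Σd² / [n(n²−1)] = 1 − 6×196 / (9×80)
  = 1 − 1176/720 = 1 − 1.63333 ≈ -0.6333

-0.6333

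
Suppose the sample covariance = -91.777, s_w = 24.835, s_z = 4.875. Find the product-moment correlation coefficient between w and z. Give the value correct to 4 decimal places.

r = Cov(w,z) / (s_w · s_z) = -91.777 / (24.835 × 4.875)
  = -91.777 / 121.0706 ≈ -0.7580

-0.7580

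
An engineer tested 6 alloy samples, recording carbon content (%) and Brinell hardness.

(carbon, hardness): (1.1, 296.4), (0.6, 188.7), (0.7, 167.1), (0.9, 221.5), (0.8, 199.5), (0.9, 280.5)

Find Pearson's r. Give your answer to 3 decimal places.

n = 6, Σx = 5, Σy = 1353.7, Σx² = 4.32, Σy² = 318925.81, Σxy = 1167.63
nΣxy − ΣxΣy = 7005.78 − 6768.5 = 237.28
nΣx² − (Σx)² = 25.92 − 25 = 0.92; nΣy² − (Σy)² = 1913554.86 − 1832503.69 = 81051.17
r = 237.28 / √(0.92 × 81051.17) = 237.28 / 273.0697 ≈ 0.869

0.869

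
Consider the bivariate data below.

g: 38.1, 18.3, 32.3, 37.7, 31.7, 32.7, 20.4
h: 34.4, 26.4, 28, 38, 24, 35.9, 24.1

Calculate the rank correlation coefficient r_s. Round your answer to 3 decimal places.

0.750

Rank g: 7, 1, 4, 6, 3, 5, 2
Rank h: 5, 3, 4, 7, 1, 6, 2
d = rank(g) − rank(h): 2, -2, 0, -1, 2, -1, 0; Σd² = 14
ρ = 1 − 6Σd² / [n(n²−1)] = 1 − 6×14 / (7×48) = 1 − 84/336 ≈ 0.750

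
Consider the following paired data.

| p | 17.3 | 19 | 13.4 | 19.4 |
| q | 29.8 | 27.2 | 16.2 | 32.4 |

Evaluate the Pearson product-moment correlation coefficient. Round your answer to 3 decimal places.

0.918

n = 4, Σp = 69.1, Σq = 105.6, Σp² = 1216.21, Σq² = 2940.08, Σpq = 1877.98
nΣpq − ΣpΣq = 7511.92 − 7296.96 = 214.96
nΣp² − (Σp)² = 4864.84 − 4774.81 = 90.03; nΣq² − (Σq)² = 11760.32 − 11151.36 = 608.96
r = 214.96 / √(90.03 × 608.96) = 214.96 / 234.1467 ≈ 0.918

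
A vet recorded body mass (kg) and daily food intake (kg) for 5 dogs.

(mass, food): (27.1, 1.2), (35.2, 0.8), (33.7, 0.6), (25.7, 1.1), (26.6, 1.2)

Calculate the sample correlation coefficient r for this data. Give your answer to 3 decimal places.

n = 5, Σx = 148.3, Σy = 4.9, Σx² = 4477.19, Σy² = 5.09, Σxy = 141.09
nΣxy − ΣxΣy = 705.45 − 726.67 = -21.22
nΣx² − (Σx)² = 22385.95 − 21992.89 = 393.06; nΣy² − (Σy)² = 25.45 − 24.01 = 1.44
r = -21.22 / √(393.06 × 1.44) = -21.22 / 23.7909 ≈ -0.892

-0.892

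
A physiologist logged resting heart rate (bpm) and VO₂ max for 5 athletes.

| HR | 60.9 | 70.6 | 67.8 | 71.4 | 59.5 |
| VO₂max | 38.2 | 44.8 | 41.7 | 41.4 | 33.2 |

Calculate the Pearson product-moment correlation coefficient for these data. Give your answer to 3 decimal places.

n = 5, Σx = 330.2, Σy = 199.3, Σx² = 21928.22, Σy² = 8021.37, Σxy = 13247.88
nΣxy − ΣxΣy = 66239.4 − 65808.86 = 430.54
nΣx² − (Σx)² = 109641.1 − 109032.04 = 609.06; nΣy² − (Σy)² = 40106.85 − 39720.49 = 386.36
r = 430.54 / √(609.06 × 386.36) = 430.54 / 485.0942 ≈ 0.888

0.888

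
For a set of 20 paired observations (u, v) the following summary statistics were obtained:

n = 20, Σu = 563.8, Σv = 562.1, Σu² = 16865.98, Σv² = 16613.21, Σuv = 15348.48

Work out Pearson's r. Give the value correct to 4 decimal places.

-0.5583

r = (nΣuv − ΣuΣv) / √[(nΣu² − (Σu)²)(nΣv² − (Σv)²)]
Numerator: 20×15348.48 − 563.8×562.1 = -9942.38
Denominator: √[(337319.6 − 317870.44)(332264.2 − 315956.41)] = √[19449.16 × 16307.79] = 17809.3463
r = -9942.38 / 17809.3463 ≈ -0.5583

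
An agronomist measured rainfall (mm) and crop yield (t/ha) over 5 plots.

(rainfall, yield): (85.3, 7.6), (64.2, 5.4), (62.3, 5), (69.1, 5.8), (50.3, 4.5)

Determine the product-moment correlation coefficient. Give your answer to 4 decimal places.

n = 5, Σx = 331.2, Σy = 28.3, Σx² = 22583.92, Σy² = 165.81, Σxy = 1933.59
nΣxy − ΣxΣy = 9667.95 − 9372.96 = 294.99
nΣx² − (Σx)² = 112919.6 − 109693.44 = 3226.16; nΣy² − (Σy)² = 829.05 − 800.89 = 28.16
r = 294.99 / √(3226.16 × 28.16) = 294.99 / 301.4111 ≈ 0.9787

0.9787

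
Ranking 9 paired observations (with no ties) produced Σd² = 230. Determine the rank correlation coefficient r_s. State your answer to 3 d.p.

-0.917

ρ = 1 − 6Σd² / [n(n²−1)] = 1 − 6×230 / (9×80)
  = 1 − 1380/720 = 1 − 1.9167 ≈ -0.917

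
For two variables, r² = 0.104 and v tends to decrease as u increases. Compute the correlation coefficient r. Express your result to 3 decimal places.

|r| = √0.104 = 0.322
The association is negative, so r = −0.322.

-0.322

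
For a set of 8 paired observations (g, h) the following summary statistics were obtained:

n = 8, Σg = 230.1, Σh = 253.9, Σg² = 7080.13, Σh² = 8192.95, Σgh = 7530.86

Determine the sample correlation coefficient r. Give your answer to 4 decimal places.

0.9140

r = (nΣgh − ΣgΣh) / √[(nΣg² − (Σg)²)(nΣh² − (Σh)²)]
Numerator: 8×7530.86 − 230.1×253.9 = 1824.49
Denominator: √[(56641.04 − 52946.01)(65543.6 − 64465.21)] = √[3695.03 × 1078.39] = 1996.1672
r = 1824.49 / 1996.1672 ≈ 0.9140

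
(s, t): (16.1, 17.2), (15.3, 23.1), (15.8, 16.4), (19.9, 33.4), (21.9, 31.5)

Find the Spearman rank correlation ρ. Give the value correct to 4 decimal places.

0.6000

Rank s: 3, 1, 2, 4, 5
Rank t: 2, 3, 1, 5, 4
d = rank(s) − rank(t): 1, -2, 1, -1, 1; Σd² = 8
ρ = 1 − 6Σd² / [n(n²−1)] = 1 − 6×8 / (5×24) = 1 − 48/120 ≈ 0.6000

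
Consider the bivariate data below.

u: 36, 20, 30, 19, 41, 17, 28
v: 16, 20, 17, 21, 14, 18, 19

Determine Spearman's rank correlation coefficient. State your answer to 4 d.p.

-0.7857

Rank u: 6, 3, 5, 2, 7, 1, 4
Rank v: 2, 6, 3, 7, 1, 4, 5
d = rank(u) − rank(v): 4, -3, 2, -5, 6, -3, -1; Σd² = 100
ρ = 1 − 6Σd² / [n(n²−1)] = 1 − 6×100 / (7×48) = 1 − 600/336 ≈ -0.7857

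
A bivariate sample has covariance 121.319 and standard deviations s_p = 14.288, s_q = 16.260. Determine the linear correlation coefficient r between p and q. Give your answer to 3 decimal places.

0.522

r = Cov(p,q) / (s_p · s_q) = 121.319 / (14.288 × 16.260)
  = 121.319 / 232.3229 ≈ 0.522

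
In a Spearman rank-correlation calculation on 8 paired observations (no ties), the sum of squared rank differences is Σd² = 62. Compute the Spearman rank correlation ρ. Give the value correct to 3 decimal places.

0.262

ρ = 1 − 6Σd² / [n(n²−1)] = 1 − 6×62 / (8×63)
  = 1 − 372/504 = 1 − 0.7381 ≈ 0.262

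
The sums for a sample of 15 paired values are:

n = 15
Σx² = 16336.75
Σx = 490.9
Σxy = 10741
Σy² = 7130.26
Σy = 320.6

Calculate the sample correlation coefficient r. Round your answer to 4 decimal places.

r = (nΣxy − ΣxΣy) / √[(nΣx² − (Σx)²)(nΣy² − (Σy)²)]
Numerator: 15×10741 − 490.9×320.6 = 3732.46
Denominator: √[(245051.25 − 240982.81)(106953.9 − 102784.36)] = √[4068.44 × 4169.54] = 4118.6798
r = 3732.46 / 4118.6798 ≈ 0.9062

0.9062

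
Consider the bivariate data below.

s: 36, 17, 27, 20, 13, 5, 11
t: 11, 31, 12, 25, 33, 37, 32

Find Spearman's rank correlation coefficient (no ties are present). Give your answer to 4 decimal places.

Rank s: 7, 4, 6, 5, 3, 1, 2
Rank t: 1, 4, 2, 3, 6, 7, 5
d = rank(s) − rank(t): 6, 0, 4, 2, -3, -6, -3; Σd² = 110
ρ = 1 − 6Σd² / [n(n²−1)] = 1 − 6×110 / (7×48) = 1 − 660/336 ≈ -0.9643

-0.9643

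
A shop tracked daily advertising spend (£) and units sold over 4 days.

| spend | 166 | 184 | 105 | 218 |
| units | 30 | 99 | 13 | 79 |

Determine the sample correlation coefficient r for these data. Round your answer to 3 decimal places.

0.801

n = 4, Σx = 673, Σy = 221, Σx² = 119961, Σy² = 17111, Σxy = 41783
nΣxy − ΣxΣy = 167132 − 148733 = 18399
nΣx² − (Σx)² = 479844 − 452929 = 26915; nΣy² − (Σy)² = 68444 − 48841 = 19603
r = 18399 / √(26915 × 19603) = 18399 / 22969.8660 ≈ 0.801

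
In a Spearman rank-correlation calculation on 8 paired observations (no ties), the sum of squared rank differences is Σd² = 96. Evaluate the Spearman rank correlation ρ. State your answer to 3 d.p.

ρ = 1 − 6Σd² / [n(n²−1)] = 1 − 6×96 / (8×63)
  = 1 − 576/504 = 1 − 1.1429 ≈ -0.143

-0.143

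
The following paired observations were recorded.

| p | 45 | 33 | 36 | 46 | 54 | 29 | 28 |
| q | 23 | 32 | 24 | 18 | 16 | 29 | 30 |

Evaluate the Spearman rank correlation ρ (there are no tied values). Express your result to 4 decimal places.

Rank p: 5, 3, 4, 6, 7, 2, 1
Rank q: 3, 7, 4, 2, 1, 5, 6
d = rank(p) − rank(q): 2, -4, 0, 4, 6, -3, -5; Σd² = 106
ρ = 1 − 6Σd² / [n(n²−1)] = 1 − 6×106 / (7×48) = 1 − 636/336 ≈ -0.8929

-0.8929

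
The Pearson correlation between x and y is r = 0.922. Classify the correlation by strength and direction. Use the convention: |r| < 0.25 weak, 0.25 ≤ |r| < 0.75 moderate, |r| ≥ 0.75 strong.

r = 0.922 > 0 so the relationship is positive.
|r| = 0.922, which falls in the strong range.

strong positive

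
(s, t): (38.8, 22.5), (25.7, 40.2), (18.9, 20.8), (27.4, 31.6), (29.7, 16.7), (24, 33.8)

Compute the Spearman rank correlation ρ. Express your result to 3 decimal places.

-0.257

Rank s: 6, 3, 1, 4, 5, 2
Rank t: 3, 6, 2, 4, 1, 5
d = rank(s) − rank(t): 3, -3, -1, 0, 4, -3; Σd² = 44
ρ = 1 − 6Σd² / [n(n²−1)] = 1 − 6×44 / (6×35) = 1 − 264/210 ≈ -0.257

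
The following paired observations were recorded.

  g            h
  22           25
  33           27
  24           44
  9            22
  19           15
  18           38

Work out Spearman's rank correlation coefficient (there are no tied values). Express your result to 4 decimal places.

0.4286

Rank g: 4, 6, 5, 1, 3, 2
Rank h: 3, 4, 6, 2, 1, 5
d = rank(g) − rank(h): 1, 2, -1, -1, 2, -3; Σd² = 20
ρ = 1 − 6Σd² / [n(n²−1)] = 1 − 6×20 / (6×35) = 1 − 120/210 ≈ 0.4286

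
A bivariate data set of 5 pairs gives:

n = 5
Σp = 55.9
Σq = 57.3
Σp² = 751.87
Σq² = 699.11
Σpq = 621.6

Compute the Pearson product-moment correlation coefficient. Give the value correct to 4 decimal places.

-0.2590

r = (nΣpq − ΣpΣq) / √[(nΣp² − (Σp)²)(nΣq² − (Σq)²)]
Numerator: 5×621.6 − 55.9×57.3 = -95.07
Denominator: √[(3759.35 − 3124.81)(3495.55 − 3283.29)] = √[634.54 × 212.26] = 366.9979
r = -95.07 / 366.9979 ≈ -0.2590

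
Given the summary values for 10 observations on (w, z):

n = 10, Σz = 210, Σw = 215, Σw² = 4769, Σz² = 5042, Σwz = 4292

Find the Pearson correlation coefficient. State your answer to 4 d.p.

-0.7329

r = (nΣwz − ΣwΣz) / √[(nΣw² − (Σw)²)(nΣz² − (Σz)²)]
Numerator: 10×4292 − 215×210 = -2230
Denominator: √[(47690 − 46225)(50420 − 44100)] = √[1465 × 6320] = 3042.8276
r = -2230 / 3042.8276 ≈ -0.7329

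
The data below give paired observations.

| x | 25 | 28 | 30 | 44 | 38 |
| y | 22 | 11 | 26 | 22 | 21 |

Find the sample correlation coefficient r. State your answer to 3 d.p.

n = 5, Σx = 165, Σy = 102, Σx² = 5689, Σy² = 2206, Σxy = 3404
nΣxy − ΣxΣy = 17020 − 16830 = 190
nΣx² − (Σx)² = 28445 − 27225 = 1220; nΣy² − (Σy)² = 11030 − 10404 = 626
r = 190 / √(1220 × 626) = 190 / 873.9108 ≈ 0.217

0.217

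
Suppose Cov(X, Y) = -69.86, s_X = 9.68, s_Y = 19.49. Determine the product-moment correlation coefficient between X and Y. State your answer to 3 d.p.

-0.370

r = Cov(X,Y) / (s_X · s_Y) = -69.86 / (9.68 × 19.49)
  = -69.86 / 188.6632 ≈ -0.370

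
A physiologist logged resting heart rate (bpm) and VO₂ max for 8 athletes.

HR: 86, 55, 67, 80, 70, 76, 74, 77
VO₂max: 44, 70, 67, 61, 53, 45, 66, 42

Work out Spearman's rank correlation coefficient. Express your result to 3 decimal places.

-0.762

Rank HR: 8, 1, 2, 7, 3, 5, 4, 6
Rank VO₂max: 2, 8, 7, 5, 4, 3, 6, 1
d = rank(HR) − rank(VO₂max): 6, -7, -5, 2, -1, 2, -2, 5; Σd² = 148
ρ = 1 − 6Σd² / [n(n²−1)] = 1 − 6×148 / (8×63) = 1 − 888/504 ≈ -0.762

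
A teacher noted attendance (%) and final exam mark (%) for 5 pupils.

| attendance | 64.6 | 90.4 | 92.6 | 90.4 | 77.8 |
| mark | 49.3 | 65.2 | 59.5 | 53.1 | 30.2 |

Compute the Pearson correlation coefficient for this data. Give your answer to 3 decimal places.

n = 5, Σx = 415.8, Σy = 257.3, Σx² = 35145.08, Σy² = 13953.43, Σxy = 21738.36
nΣxy − ΣxΣy = 108691.8 − 106985.34 = 1706.46
nΣx² − (Σx)² = 175725.4 − 172889.64 = 2835.76; nΣy² − (Σy)² = 69767.15 − 66203.29 = 3563.86
r = 1706.46 / √(2835.76 × 3563.86) = 1706.46 / 3179.0331 ≈ 0.537

0.537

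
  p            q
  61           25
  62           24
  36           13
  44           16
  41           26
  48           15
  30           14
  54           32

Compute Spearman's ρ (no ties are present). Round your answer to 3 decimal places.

0.571

Rank p: 7, 8, 2, 4, 3, 5, 1, 6
Rank q: 6, 5, 1, 4, 7, 3, 2, 8
d = rank(p) − rank(q): 1, 3, 1, 0, -4, 2, -1, -2; Σd² = 36
ρ = 1 − 6Σd² / [n(n²−1)] = 1 − 6×36 / (8×63) = 1 − 216/504 ≈ 0.571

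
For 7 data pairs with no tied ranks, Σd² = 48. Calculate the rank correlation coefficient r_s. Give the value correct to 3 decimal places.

ρ = 1 − 6Σd² / [n(n²−1)] = 1 − 6×48 / (7×48)
  = 1 − 288/336 = 1 − 0.8571 ≈ 0.143

0.143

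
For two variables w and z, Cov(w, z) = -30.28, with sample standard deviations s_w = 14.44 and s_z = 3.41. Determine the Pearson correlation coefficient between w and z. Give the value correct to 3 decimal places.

-0.615

r = Cov(w,z) / (s_w · s_z) = -30.28 / (14.44 × 3.41)
  = -30.28 / 49.2404 ≈ -0.615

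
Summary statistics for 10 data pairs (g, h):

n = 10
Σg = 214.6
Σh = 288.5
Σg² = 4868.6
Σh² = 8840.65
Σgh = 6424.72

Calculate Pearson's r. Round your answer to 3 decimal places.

r = (nΣgh − ΣgΣh) / √[(nΣg² − (Σg)²)(nΣh² − (Σh)²)]
Numerator: 10×6424.72 − 214.6×288.5 = 2335.1
Denominator: √[(48686 − 46053.16)(88406.5 − 83232.25)] = √[2632.84 × 5174.25] = 3690.9311
r = 2335.1 / 3690.9311 ≈ 0.633

0.633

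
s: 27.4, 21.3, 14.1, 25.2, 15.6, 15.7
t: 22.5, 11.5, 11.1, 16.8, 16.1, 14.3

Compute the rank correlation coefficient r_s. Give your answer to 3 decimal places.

0.771

Rank s: 6, 4, 1, 5, 2, 3
Rank t: 6, 2, 1, 5, 4, 3
d = rank(s) − rank(t): 0, 2, 0, 0, -2, 0; Σd² = 8
ρ = 1 − 6Σd² / [n(n²−1)] = 1 − 6×8 / (6×35) = 1 − 48/210 ≈ 0.771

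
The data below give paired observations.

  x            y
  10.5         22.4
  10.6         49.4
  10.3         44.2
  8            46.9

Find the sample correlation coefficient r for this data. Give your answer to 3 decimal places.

-0.331

n = 4, Σx = 39.4, Σy = 162.9, Σx² = 392.7, Σy² = 7095.37, Σxy = 1589.3
nΣxy − ΣxΣy = 6357.2 − 6418.26 = -61.06
nΣx² − (Σx)² = 1570.8 − 1552.36 = 18.44; nΣy² − (Σy)² = 28381.48 − 26536.41 = 1845.07
r = -61.06 / √(18.44 × 1845.07) = -61.06 / 184.4535 ≈ -0.331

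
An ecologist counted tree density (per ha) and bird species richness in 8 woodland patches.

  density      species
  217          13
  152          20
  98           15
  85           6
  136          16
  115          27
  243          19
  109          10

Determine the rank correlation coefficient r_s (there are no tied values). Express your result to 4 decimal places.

0.5000

Rank density: 7, 6, 2, 1, 5, 4, 8, 3
Rank species: 3, 7, 4, 1, 5, 8, 6, 2
d = rank(density) − rank(species): 4, -1, -2, 0, 0, -4, 2, 1; Σd² = 42
ρ = 1 − 6Σd² / [n(n²−1)] = 1 − 6×42 / (8×63) = 1 − 252/504 ≈ 0.5000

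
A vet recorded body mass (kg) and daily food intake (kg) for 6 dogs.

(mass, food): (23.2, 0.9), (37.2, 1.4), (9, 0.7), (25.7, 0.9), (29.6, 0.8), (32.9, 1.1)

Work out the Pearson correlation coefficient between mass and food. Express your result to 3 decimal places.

0.806

n = 6, Σx = 157.6, Σy = 5.8, Σx² = 4622.14, Σy² = 5.92, Σxy = 162.26
nΣxy − ΣxΣy = 973.56 − 914.08 = 59.48
nΣx² − (Σx)² = 27732.84 − 24837.76 = 2895.08; nΣy² − (Σy)² = 35.52 − 33.64 = 1.88
r = 59.48 / √(2895.08 × 1.88) = 59.48 / 73.7750 ≈ 0.806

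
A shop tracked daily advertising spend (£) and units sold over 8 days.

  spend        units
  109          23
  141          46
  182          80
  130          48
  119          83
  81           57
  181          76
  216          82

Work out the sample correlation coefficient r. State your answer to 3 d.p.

0.589

n = 8, Σx = 1159, Σy = 495, Σx² = 181925, Σy² = 33987, Σxy = 75755
nΣxy − ΣxΣy = 606040 − 573705 = 32335
nΣx² − (Σx)² = 1455400 − 1343281 = 112119; nΣy² − (Σy)² = 271896 − 245025 = 26871
r = 32335 / √(112119 × 26871) = 32335 / 54888.5202 ≈ 0.589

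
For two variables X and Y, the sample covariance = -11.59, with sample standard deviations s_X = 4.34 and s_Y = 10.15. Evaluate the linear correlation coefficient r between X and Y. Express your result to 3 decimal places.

-0.263

r = Cov(X,Y) / (s_X · s_Y) = -11.59 / (4.34 × 10.15)
  = -11.59 / 44.0510 ≈ -0.263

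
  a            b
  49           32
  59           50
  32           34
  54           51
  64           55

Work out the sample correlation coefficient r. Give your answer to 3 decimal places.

0.815

n = 5, Σa = 258, Σb = 222, Σa² = 13918, Σb² = 10306, Σab = 11880
nΣab − ΣaΣb = 59400 − 57276 = 2124
nΣa² − (Σa)² = 69590 − 66564 = 3026; nΣb² − (Σb)² = 51530 − 49284 = 2246
r = 2124 / √(3026 × 2246) = 2124 / 2606.9898 ≈ 0.815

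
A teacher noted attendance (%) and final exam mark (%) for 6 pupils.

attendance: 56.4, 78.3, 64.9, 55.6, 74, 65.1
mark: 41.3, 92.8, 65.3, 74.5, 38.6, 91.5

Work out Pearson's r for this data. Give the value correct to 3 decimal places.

0.222

n = 6, Σx = 394.3, Σy = 404, Σx² = 26329.23, Σy² = 29994.08, Σxy = 26788.78
nΣxy − ΣxΣy = 160732.68 − 159297.2 = 1435.48
nΣx² − (Σx)² = 157975.38 − 155472.49 = 2502.89; nΣy² − (Σy)² = 179964.48 − 163216 = 16748.48
r = 1435.48 / √(2502.89 × 16748.48) = 1435.48 / 6474.5350 ≈ 0.222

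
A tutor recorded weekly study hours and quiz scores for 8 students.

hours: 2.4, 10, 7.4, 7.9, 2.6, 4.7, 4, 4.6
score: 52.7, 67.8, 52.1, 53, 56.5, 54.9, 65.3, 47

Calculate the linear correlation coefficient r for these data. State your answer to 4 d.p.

0.3193

n = 8, Σx = 43.6, Σy = 449.3, Σx² = 288.94, Σy² = 25576.89, Σxy = 2491.05
nΣxy − ΣxΣy = 19928.4 − 19589.48 = 338.92
nΣx² − (Σx)² = 2311.52 − 1900.96 = 410.56; nΣy² − (Σy)² = 204615.12 − 201870.49 = 2744.63
r = 338.92 / √(410.56 × 2744.63) = 338.92 / 1061.5250 ≈ 0.3193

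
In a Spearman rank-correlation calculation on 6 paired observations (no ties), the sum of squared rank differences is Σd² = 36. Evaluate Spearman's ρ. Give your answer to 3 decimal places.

-0.029

ρ = 1 − 6Σd² / [n(n²−1)] = 1 − 6×36 / (6×35)
  = 1 − 216/210 = 1 − 1.0286 ≈ -0.029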